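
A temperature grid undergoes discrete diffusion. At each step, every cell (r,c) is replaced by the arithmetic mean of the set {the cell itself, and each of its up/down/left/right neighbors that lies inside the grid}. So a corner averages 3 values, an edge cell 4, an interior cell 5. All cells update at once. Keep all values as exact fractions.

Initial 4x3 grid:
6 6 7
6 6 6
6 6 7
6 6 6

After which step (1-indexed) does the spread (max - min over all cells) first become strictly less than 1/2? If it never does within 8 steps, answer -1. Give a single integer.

Answer: 2

Derivation:
Step 1: max=13/2, min=6, spread=1/2
Step 2: max=229/36, min=6, spread=13/36
  -> spread < 1/2 first at step 2
Step 3: max=45257/7200, min=1207/200, spread=361/1440
Step 4: max=809569/129600, min=32761/5400, spread=4661/25920
Step 5: max=40278863/6480000, min=13156621/2160000, spread=809/6480
Step 6: max=2893450399/466560000, min=118675301/19440000, spread=1809727/18662400
Step 7: max=173206047941/27993600000, min=892000573/145800000, spread=77677517/1119744000
Step 8: max=10379594394319/1679616000000, min=71443066451/11664000000, spread=734342603/13436928000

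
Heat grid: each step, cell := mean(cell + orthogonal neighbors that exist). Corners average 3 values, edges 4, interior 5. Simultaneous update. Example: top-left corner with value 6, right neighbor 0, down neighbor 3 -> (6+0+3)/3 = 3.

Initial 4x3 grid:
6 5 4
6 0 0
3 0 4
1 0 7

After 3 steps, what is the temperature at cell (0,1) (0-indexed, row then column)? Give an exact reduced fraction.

Step 1: cell (0,1) = 15/4
Step 2: cell (0,1) = 877/240
Step 3: cell (0,1) = 48887/14400
Full grid after step 3:
  2083/540 48887/14400 1087/360
  23011/7200 17353/6000 6287/2400
  17801/7200 1159/500 17851/7200
  4529/2160 451/200 5299/2160

Answer: 48887/14400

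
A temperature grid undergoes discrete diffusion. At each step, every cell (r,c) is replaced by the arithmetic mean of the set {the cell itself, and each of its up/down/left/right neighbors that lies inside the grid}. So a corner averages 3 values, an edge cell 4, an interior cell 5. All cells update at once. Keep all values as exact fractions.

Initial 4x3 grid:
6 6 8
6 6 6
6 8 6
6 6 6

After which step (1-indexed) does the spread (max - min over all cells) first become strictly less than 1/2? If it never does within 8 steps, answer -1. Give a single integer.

Answer: 2

Derivation:
Step 1: max=20/3, min=6, spread=2/3
Step 2: max=59/9, min=37/6, spread=7/18
  -> spread < 1/2 first at step 2
Step 3: max=7007/1080, min=7493/1200, spread=2633/10800
Step 4: max=347479/54000, min=226261/36000, spread=647/4320
Step 5: max=24942617/3888000, min=8162539/1296000, spread=455/3888
Step 6: max=1491304603/233280000, min=490899101/77760000, spread=186073/2332800
Step 7: max=89341637177/13996800000, min=29475018559/4665600000, spread=1833163/27993600
Step 8: max=5352223033243/839808000000, min=1770606609581/279936000000, spread=80806409/1679616000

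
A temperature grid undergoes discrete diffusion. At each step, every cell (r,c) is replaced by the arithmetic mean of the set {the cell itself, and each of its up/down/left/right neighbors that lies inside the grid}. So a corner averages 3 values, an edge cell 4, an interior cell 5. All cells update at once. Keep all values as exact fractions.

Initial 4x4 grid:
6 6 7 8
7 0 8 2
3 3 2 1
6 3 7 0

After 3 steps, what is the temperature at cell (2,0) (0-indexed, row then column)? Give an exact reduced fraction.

Step 1: cell (2,0) = 19/4
Step 2: cell (2,0) = 299/80
Step 3: cell (2,0) = 10409/2400
Full grid after step 3:
  11363/2160 18079/3600 19799/3600 1361/270
  31763/7200 28517/6000 3149/750 16139/3600
  10409/2400 3633/1000 22633/6000 11051/3600
  469/120 9469/2400 22207/7200 6607/2160

Answer: 10409/2400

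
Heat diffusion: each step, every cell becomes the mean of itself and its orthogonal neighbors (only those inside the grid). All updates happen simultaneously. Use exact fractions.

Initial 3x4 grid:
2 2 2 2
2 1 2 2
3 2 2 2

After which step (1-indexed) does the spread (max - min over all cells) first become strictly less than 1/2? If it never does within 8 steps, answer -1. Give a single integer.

Step 1: max=7/3, min=7/4, spread=7/12
Step 2: max=19/9, min=187/100, spread=217/900
  -> spread < 1/2 first at step 2
Step 3: max=278/135, min=4537/2400, spread=3647/21600
Step 4: max=32579/16200, min=15351/8000, spread=59729/648000
Step 5: max=1940431/972000, min=4175003/2160000, spread=1233593/19440000
Step 6: max=57782377/29160000, min=10461973/5400000, spread=3219307/72900000
Step 7: max=6912251011/3499200000, min=1510595183/777600000, spread=1833163/55987200
Step 8: max=413555585549/209952000000, min=90778929997/46656000000, spread=80806409/3359232000

Answer: 2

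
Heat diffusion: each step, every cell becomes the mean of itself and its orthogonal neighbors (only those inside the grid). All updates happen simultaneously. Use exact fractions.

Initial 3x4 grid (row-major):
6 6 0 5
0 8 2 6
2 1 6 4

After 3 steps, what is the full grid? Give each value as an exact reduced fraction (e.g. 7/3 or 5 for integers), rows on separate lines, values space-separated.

After step 1:
  4 5 13/4 11/3
  4 17/5 22/5 17/4
  1 17/4 13/4 16/3
After step 2:
  13/3 313/80 979/240 67/18
  31/10 421/100 371/100 353/80
  37/12 119/40 517/120 77/18
After step 3:
  2723/720 3307/800 27763/7200 4397/1080
  2209/600 7163/2000 518/125 6449/1600
  1099/360 4373/1200 859/225 9359/2160

Answer: 2723/720 3307/800 27763/7200 4397/1080
2209/600 7163/2000 518/125 6449/1600
1099/360 4373/1200 859/225 9359/2160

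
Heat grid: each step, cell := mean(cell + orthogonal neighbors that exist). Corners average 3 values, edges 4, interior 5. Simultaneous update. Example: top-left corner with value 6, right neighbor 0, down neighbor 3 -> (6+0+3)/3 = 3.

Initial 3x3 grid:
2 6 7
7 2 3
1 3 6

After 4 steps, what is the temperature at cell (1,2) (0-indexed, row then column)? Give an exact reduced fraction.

Answer: 1835389/432000

Derivation:
Step 1: cell (1,2) = 9/2
Step 2: cell (1,2) = 541/120
Step 3: cell (1,2) = 30287/7200
Step 4: cell (1,2) = 1835389/432000
Full grid after step 4:
  177553/43200 3743903/864000 568309/129600
  426191/108000 481537/120000 1835389/432000
  59623/16200 833257/216000 85439/21600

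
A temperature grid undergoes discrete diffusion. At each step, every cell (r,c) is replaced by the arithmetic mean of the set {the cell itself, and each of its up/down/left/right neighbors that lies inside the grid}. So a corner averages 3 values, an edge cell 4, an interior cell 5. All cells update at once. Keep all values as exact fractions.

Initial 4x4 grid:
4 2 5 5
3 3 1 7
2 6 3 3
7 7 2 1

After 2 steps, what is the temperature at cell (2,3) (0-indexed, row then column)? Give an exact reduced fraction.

Step 1: cell (2,3) = 7/2
Step 2: cell (2,3) = 25/8
Full grid after step 2:
  19/6 51/16 973/240 155/36
  27/8 7/2 341/100 509/120
  511/120 101/25 71/20 25/8
  46/9 1097/240 55/16 35/12

Answer: 25/8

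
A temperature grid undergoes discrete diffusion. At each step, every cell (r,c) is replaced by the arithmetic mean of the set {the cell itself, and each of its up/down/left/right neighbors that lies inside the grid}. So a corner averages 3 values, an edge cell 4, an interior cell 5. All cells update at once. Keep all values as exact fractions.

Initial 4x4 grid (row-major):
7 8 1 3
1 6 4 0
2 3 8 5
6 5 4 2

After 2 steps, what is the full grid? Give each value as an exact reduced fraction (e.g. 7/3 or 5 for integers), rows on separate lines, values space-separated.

Answer: 89/18 577/120 439/120 25/9
251/60 9/2 4 713/240
121/30 43/10 219/50 913/240
71/18 1103/240 1063/240 73/18

Derivation:
After step 1:
  16/3 11/2 4 4/3
  4 22/5 19/5 3
  3 24/5 24/5 15/4
  13/3 9/2 19/4 11/3
After step 2:
  89/18 577/120 439/120 25/9
  251/60 9/2 4 713/240
  121/30 43/10 219/50 913/240
  71/18 1103/240 1063/240 73/18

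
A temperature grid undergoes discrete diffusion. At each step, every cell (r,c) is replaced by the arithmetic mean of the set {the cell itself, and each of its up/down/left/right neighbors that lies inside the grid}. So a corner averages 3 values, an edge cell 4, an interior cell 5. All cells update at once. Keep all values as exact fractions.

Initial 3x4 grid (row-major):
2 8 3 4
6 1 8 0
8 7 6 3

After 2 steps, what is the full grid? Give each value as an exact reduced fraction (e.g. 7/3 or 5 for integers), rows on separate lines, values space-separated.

Answer: 157/36 247/48 911/240 71/18
271/48 457/100 251/50 761/240
67/12 49/8 181/40 17/4

Derivation:
After step 1:
  16/3 7/2 23/4 7/3
  17/4 6 18/5 15/4
  7 11/2 6 3
After step 2:
  157/36 247/48 911/240 71/18
  271/48 457/100 251/50 761/240
  67/12 49/8 181/40 17/4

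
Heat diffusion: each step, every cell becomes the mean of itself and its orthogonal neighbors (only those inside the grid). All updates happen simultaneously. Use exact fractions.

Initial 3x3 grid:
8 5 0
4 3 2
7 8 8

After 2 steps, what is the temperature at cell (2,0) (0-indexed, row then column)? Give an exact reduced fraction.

Answer: 55/9

Derivation:
Step 1: cell (2,0) = 19/3
Step 2: cell (2,0) = 55/9
Full grid after step 2:
  91/18 41/10 115/36
  219/40 473/100 959/240
  55/9 697/120 21/4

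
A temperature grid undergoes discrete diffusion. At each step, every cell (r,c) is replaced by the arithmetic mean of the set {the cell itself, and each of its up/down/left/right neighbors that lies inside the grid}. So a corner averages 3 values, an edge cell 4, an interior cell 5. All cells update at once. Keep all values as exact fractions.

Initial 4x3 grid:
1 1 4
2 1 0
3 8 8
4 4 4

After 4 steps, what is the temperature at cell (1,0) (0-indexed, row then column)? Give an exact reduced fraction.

Answer: 149771/54000

Derivation:
Step 1: cell (1,0) = 7/4
Step 2: cell (1,0) = 73/30
Step 3: cell (1,0) = 4703/1800
Step 4: cell (1,0) = 149771/54000
Full grid after step 4:
  287689/129600 668567/288000 329939/129600
  149771/54000 354283/120000 684709/216000
  195481/54000 232879/60000 877049/216000
  134681/32400 158489/36000 295337/64800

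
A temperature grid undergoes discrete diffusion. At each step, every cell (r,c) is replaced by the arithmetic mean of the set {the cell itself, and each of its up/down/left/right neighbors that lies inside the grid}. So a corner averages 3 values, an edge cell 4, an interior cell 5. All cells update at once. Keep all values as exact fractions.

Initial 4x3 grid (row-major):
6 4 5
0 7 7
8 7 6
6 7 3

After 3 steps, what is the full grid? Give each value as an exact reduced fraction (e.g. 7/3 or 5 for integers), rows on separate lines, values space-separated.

After step 1:
  10/3 11/2 16/3
  21/4 5 25/4
  21/4 7 23/4
  7 23/4 16/3
After step 2:
  169/36 115/24 205/36
  113/24 29/5 67/12
  49/8 23/4 73/12
  6 301/48 101/18
After step 3:
  511/108 7553/1440 1157/216
  3839/720 799/150 4169/720
  271/48 7207/1200 829/144
  883/144 3403/576 2587/432

Answer: 511/108 7553/1440 1157/216
3839/720 799/150 4169/720
271/48 7207/1200 829/144
883/144 3403/576 2587/432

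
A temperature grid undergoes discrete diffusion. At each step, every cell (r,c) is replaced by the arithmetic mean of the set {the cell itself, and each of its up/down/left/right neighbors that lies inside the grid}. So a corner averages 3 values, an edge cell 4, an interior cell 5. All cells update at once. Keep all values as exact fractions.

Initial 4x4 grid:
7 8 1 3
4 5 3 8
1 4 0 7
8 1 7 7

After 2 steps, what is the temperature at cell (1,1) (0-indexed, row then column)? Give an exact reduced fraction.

Answer: 199/50

Derivation:
Step 1: cell (1,1) = 24/5
Step 2: cell (1,1) = 199/50
Full grid after step 2:
  95/18 151/30 41/10 13/3
  589/120 199/50 107/25 363/80
  421/120 409/100 381/100 439/80
  151/36 857/240 399/80 65/12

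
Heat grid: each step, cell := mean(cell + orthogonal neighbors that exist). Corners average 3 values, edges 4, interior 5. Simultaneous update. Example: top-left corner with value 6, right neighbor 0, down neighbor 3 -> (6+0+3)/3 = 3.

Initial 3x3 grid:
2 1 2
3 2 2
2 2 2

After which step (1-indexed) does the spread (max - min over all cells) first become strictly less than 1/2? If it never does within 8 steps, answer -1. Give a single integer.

Step 1: max=7/3, min=5/3, spread=2/3
Step 2: max=79/36, min=65/36, spread=7/18
  -> spread < 1/2 first at step 2
Step 3: max=925/432, min=803/432, spread=61/216
Step 4: max=10879/5184, min=9857/5184, spread=511/2592
Step 5: max=128725/62208, min=120107/62208, spread=4309/31104
Step 6: max=1529287/746496, min=1456697/746496, spread=36295/373248
Step 7: max=18221677/8957952, min=17610131/8957952, spread=305773/4478976
Step 8: max=217566799/107495424, min=212414897/107495424, spread=2575951/53747712

Answer: 2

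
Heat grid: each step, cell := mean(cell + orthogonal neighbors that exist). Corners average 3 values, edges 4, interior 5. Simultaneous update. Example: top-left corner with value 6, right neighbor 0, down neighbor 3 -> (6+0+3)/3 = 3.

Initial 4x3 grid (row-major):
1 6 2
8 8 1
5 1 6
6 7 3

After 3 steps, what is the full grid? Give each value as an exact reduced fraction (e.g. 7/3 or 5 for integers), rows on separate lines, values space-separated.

Answer: 3421/720 7141/1600 2831/720
1523/300 8927/2000 2521/600
3011/600 29321/6000 1877/450
3793/720 67969/14400 9929/2160

Derivation:
After step 1:
  5 17/4 3
  11/2 24/5 17/4
  5 27/5 11/4
  6 17/4 16/3
After step 2:
  59/12 341/80 23/6
  203/40 121/25 37/10
  219/40 111/25 133/30
  61/12 1259/240 37/9
After step 3:
  3421/720 7141/1600 2831/720
  1523/300 8927/2000 2521/600
  3011/600 29321/6000 1877/450
  3793/720 67969/14400 9929/2160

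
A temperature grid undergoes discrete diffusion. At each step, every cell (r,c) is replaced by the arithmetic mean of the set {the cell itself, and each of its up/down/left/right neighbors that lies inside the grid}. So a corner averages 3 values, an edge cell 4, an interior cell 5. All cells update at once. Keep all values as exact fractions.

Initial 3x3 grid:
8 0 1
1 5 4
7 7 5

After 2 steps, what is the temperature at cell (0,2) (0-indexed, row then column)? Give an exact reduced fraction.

Step 1: cell (0,2) = 5/3
Step 2: cell (0,2) = 107/36
Full grid after step 2:
  47/12 347/120 107/36
  333/80 219/50 283/80
  65/12 74/15 181/36

Answer: 107/36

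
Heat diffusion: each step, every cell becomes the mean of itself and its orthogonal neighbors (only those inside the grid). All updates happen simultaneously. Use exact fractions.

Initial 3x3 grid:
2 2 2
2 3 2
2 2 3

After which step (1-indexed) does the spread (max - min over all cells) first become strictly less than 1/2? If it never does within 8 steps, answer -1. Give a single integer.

Answer: 2

Derivation:
Step 1: max=5/2, min=2, spread=1/2
Step 2: max=22/9, min=169/80, spread=239/720
  -> spread < 1/2 first at step 2
Step 3: max=16727/7200, min=767/360, spread=1387/7200
Step 4: max=75241/32400, min=47269/21600, spread=347/2592
Step 5: max=4442477/1944000, min=2839943/1296000, spread=2921/31104
Step 6: max=265706269/116640000, min=172010221/77760000, spread=24611/373248
Step 7: max=15848487593/6998400000, min=10349690687/4665600000, spread=207329/4478976
Step 8: max=948652475521/419904000000, min=623337926389/279936000000, spread=1746635/53747712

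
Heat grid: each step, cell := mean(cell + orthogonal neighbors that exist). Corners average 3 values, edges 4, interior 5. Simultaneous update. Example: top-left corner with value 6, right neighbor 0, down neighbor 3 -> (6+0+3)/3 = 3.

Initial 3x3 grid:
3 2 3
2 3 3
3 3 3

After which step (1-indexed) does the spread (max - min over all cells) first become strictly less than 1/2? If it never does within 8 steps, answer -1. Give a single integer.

Answer: 2

Derivation:
Step 1: max=3, min=7/3, spread=2/3
Step 2: max=3, min=207/80, spread=33/80
  -> spread < 1/2 first at step 2
Step 3: max=259/90, min=2803/1080, spread=61/216
Step 4: max=7739/2700, min=172961/64800, spread=511/2592
Step 5: max=101599/36000, min=10434067/3888000, spread=4309/31104
Step 6: max=13648763/4860000, min=632456249/233280000, spread=36295/373248
Step 7: max=3255064169/1166400000, min=38105229403/13996800000, spread=305773/4478976
Step 8: max=32449424503/11664000000, min=2296109329841/839808000000, spread=2575951/53747712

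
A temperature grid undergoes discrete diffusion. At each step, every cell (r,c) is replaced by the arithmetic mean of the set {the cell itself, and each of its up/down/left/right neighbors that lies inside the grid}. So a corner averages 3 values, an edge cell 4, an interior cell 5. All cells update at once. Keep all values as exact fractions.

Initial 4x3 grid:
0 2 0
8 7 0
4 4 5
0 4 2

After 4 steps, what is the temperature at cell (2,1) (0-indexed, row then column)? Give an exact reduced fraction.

Step 1: cell (2,1) = 24/5
Step 2: cell (2,1) = 73/20
Step 3: cell (2,1) = 277/75
Step 4: cell (2,1) = 124111/36000
Full grid after step 4:
  87917/25920 174293/57600 72277/25920
  154261/43200 26953/8000 129311/43200
  159293/43200 124111/36000 142643/43200
  2831/810 297701/86400 5287/1620

Answer: 124111/36000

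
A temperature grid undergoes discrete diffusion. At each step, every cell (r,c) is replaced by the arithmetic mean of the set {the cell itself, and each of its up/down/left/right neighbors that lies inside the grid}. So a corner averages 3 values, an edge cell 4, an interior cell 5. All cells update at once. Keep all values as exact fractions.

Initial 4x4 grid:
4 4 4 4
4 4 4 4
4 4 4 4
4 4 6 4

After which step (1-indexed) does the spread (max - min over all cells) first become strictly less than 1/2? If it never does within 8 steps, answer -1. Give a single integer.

Step 1: max=14/3, min=4, spread=2/3
Step 2: max=271/60, min=4, spread=31/60
Step 3: max=2371/540, min=4, spread=211/540
  -> spread < 1/2 first at step 3
Step 4: max=232843/54000, min=4, spread=16843/54000
Step 5: max=2082643/486000, min=18079/4500, spread=130111/486000
Step 6: max=61962367/14580000, min=1087159/270000, spread=3255781/14580000
Step 7: max=1849953691/437400000, min=1091107/270000, spread=82360351/437400000
Step 8: max=55239316891/13122000000, min=196906441/48600000, spread=2074577821/13122000000

Answer: 3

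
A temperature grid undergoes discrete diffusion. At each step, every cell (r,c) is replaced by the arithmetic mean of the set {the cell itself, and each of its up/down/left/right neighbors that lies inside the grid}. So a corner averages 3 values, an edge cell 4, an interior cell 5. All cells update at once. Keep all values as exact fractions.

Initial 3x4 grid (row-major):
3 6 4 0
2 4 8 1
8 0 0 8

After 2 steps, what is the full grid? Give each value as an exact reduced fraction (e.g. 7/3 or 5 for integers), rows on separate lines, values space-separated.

After step 1:
  11/3 17/4 9/2 5/3
  17/4 4 17/5 17/4
  10/3 3 4 3
After step 2:
  73/18 197/48 829/240 125/36
  61/16 189/50 403/100 739/240
  127/36 43/12 67/20 15/4

Answer: 73/18 197/48 829/240 125/36
61/16 189/50 403/100 739/240
127/36 43/12 67/20 15/4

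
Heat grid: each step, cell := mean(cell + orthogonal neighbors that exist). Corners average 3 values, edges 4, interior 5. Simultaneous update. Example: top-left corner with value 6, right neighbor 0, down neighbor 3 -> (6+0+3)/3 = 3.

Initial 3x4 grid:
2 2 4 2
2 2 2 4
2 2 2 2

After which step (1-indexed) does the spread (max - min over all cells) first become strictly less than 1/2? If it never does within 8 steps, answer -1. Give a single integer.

Answer: 5

Derivation:
Step 1: max=10/3, min=2, spread=4/3
Step 2: max=113/40, min=2, spread=33/40
Step 3: max=3019/1080, min=2, spread=859/1080
Step 4: max=171203/64800, min=1879/900, spread=7183/12960
Step 5: max=10115077/3888000, min=114211/54000, spread=378377/777600
  -> spread < 1/2 first at step 5
Step 6: max=592221623/233280000, min=1169789/540000, spread=3474911/9331200
Step 7: max=35076400357/13996800000, min=106653989/48600000, spread=174402061/559872000
Step 8: max=2076900566063/839808000000, min=12975816727/5832000000, spread=1667063659/6718464000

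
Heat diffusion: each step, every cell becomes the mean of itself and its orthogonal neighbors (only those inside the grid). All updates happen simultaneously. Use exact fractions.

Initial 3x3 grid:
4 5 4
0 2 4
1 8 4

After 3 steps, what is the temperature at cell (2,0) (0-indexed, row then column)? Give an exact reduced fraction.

Step 1: cell (2,0) = 3
Step 2: cell (2,0) = 17/6
Step 3: cell (2,0) = 1163/360
Full grid after step 3:
  1133/360 49411/14400 8513/2160
  14237/4800 21757/6000 28093/7200
  1163/360 51511/14400 8933/2160

Answer: 1163/360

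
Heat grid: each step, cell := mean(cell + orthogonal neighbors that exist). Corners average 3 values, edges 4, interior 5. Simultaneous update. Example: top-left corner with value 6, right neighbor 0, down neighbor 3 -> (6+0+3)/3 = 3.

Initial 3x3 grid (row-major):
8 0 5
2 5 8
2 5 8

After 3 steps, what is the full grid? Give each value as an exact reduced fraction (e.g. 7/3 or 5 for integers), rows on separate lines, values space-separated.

Answer: 1687/432 6491/1440 263/54
11957/2880 5459/1200 7771/1440
599/144 397/80 131/24

Derivation:
After step 1:
  10/3 9/2 13/3
  17/4 4 13/2
  3 5 7
After step 2:
  145/36 97/24 46/9
  175/48 97/20 131/24
  49/12 19/4 37/6
After step 3:
  1687/432 6491/1440 263/54
  11957/2880 5459/1200 7771/1440
  599/144 397/80 131/24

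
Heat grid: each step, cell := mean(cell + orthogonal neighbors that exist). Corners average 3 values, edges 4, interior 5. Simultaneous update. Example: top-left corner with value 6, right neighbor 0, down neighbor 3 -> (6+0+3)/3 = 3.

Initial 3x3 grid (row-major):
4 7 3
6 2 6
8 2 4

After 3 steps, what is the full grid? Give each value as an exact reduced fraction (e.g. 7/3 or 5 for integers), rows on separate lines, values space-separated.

After step 1:
  17/3 4 16/3
  5 23/5 15/4
  16/3 4 4
After step 2:
  44/9 49/10 157/36
  103/20 427/100 1061/240
  43/9 269/60 47/12
After step 3:
  2689/540 921/200 9851/2160
  2863/600 27869/6000 61087/14400
  1297/270 15703/3600 3077/720

Answer: 2689/540 921/200 9851/2160
2863/600 27869/6000 61087/14400
1297/270 15703/3600 3077/720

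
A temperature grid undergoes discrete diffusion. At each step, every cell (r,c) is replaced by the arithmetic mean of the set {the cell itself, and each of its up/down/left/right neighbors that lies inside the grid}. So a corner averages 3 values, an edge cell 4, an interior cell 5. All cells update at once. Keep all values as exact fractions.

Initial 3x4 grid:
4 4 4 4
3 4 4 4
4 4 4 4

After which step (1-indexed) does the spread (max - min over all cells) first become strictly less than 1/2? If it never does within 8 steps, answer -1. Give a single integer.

Answer: 1

Derivation:
Step 1: max=4, min=11/3, spread=1/3
  -> spread < 1/2 first at step 1
Step 2: max=4, min=893/240, spread=67/240
Step 3: max=4, min=8203/2160, spread=437/2160
Step 4: max=3991/1000, min=3298469/864000, spread=29951/172800
Step 5: max=13421/3375, min=29888179/7776000, spread=206761/1555200
Step 6: max=21434329/5400000, min=11985404429/3110400000, spread=14430763/124416000
Step 7: max=1710347273/432000000, min=721388258311/186624000000, spread=139854109/1492992000
Step 8: max=153668771023/38880000000, min=43367288109749/11197440000000, spread=7114543559/89579520000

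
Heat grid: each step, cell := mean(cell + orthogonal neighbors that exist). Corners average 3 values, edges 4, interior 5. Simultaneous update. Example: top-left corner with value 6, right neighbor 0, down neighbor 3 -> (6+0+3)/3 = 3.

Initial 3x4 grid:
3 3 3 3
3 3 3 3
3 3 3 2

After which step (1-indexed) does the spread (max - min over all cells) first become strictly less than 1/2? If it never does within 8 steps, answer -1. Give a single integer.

Step 1: max=3, min=8/3, spread=1/3
  -> spread < 1/2 first at step 1
Step 2: max=3, min=49/18, spread=5/18
Step 3: max=3, min=607/216, spread=41/216
Step 4: max=3, min=73543/25920, spread=4217/25920
Step 5: max=21521/7200, min=4456451/1555200, spread=38417/311040
Step 6: max=429403/144000, min=268735789/93312000, spread=1903471/18662400
Step 7: max=12844241/4320000, min=16195170911/5598720000, spread=18038617/223948800
Step 8: max=1153473241/388800000, min=974501417149/335923200000, spread=883978523/13436928000

Answer: 1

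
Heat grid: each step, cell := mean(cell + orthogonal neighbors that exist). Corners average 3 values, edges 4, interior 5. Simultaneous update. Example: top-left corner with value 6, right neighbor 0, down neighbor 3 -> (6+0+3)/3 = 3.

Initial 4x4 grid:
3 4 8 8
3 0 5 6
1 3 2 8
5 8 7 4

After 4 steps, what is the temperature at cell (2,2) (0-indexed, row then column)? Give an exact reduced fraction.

Answer: 172603/36000

Derivation:
Step 1: cell (2,2) = 5
Step 2: cell (2,2) = 89/20
Step 3: cell (2,2) = 5941/1200
Step 4: cell (2,2) = 172603/36000
Full grid after step 4:
  43681/12960 5483/1350 67337/13500 370817/64800
  29303/8640 138319/36000 887903/180000 1187867/216000
  777223/216000 747187/180000 172603/36000 235687/43200
  264493/64800 29639/6750 13681/2700 69397/12960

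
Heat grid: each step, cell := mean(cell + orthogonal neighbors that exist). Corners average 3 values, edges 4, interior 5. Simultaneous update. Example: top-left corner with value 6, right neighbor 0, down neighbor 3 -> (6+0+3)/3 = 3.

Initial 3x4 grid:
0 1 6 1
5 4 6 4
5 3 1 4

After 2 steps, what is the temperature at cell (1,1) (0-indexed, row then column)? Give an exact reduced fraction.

Step 1: cell (1,1) = 19/5
Step 2: cell (1,1) = 7/2
Full grid after step 2:
  11/4 241/80 847/240 131/36
  409/120 7/2 15/4 877/240
  133/36 893/240 279/80 41/12

Answer: 7/2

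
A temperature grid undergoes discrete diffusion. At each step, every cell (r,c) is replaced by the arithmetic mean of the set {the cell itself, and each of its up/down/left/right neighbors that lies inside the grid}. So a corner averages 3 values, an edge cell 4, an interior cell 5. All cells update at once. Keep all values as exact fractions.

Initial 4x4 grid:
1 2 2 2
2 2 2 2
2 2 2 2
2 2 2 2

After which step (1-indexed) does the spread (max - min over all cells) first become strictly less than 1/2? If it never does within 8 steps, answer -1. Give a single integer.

Answer: 1

Derivation:
Step 1: max=2, min=5/3, spread=1/3
  -> spread < 1/2 first at step 1
Step 2: max=2, min=31/18, spread=5/18
Step 3: max=2, min=391/216, spread=41/216
Step 4: max=2, min=11917/6480, spread=1043/6480
Step 5: max=2, min=363247/194400, spread=25553/194400
Step 6: max=35921/18000, min=10992541/5832000, spread=645863/5832000
Step 7: max=239029/120000, min=332278309/174960000, spread=16225973/174960000
Step 8: max=107299/54000, min=10020122017/5248800000, spread=409340783/5248800000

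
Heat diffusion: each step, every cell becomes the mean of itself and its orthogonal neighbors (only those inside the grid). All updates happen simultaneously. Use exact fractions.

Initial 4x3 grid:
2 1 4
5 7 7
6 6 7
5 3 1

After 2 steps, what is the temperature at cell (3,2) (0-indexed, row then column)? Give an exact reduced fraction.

Answer: 38/9

Derivation:
Step 1: cell (3,2) = 11/3
Step 2: cell (3,2) = 38/9
Full grid after step 2:
  67/18 461/120 55/12
  551/120 103/20 207/40
  629/120 51/10 629/120
  167/36 1073/240 38/9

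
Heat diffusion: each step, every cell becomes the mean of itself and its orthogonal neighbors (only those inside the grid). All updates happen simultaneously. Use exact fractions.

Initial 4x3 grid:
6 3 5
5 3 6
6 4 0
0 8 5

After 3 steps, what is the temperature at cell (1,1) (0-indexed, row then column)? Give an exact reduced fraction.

Answer: 25367/6000

Derivation:
Step 1: cell (1,1) = 21/5
Step 2: cell (1,1) = 423/100
Step 3: cell (1,1) = 25367/6000
Full grid after step 3:
  607/135 62833/14400 4541/1080
  31819/7200 25367/6000 29419/7200
  30709/7200 8389/2000 29009/7200
  1169/270 20071/4800 4471/1080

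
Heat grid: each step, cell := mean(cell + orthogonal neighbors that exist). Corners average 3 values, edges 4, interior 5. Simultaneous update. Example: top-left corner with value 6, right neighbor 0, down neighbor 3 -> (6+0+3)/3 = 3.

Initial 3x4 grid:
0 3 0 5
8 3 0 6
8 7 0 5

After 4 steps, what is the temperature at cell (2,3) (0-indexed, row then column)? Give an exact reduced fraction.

Answer: 2777/810

Derivation:
Step 1: cell (2,3) = 11/3
Step 2: cell (2,3) = 32/9
Step 3: cell (2,3) = 3629/1080
Step 4: cell (2,3) = 2777/810
Full grid after step 4:
  95173/25920 14387/4320 63181/21600 1216/405
  147617/34560 264791/72000 3734/1125 135697/43200
  119173/25920 18287/4320 77281/21600 2777/810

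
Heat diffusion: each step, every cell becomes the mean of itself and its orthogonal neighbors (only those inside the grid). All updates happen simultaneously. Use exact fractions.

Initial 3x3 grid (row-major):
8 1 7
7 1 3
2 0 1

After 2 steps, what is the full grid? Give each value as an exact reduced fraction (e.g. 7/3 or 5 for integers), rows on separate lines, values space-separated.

After step 1:
  16/3 17/4 11/3
  9/2 12/5 3
  3 1 4/3
After step 2:
  169/36 313/80 131/36
  457/120 303/100 13/5
  17/6 29/15 16/9

Answer: 169/36 313/80 131/36
457/120 303/100 13/5
17/6 29/15 16/9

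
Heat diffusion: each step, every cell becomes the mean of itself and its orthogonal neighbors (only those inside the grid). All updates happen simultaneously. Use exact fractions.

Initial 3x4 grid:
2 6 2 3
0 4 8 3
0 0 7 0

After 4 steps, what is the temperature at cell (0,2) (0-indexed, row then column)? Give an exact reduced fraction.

Step 1: cell (0,2) = 19/4
Step 2: cell (0,2) = 943/240
Step 3: cell (0,2) = 27499/7200
Step 4: cell (0,2) = 786463/216000
Full grid after step 4:
  22493/8100 699043/216000 786463/216000 60691/16200
  1084001/432000 67973/22500 106489/30000 529247/144000
  16691/7200 50389/18000 181397/54000 231989/64800

Answer: 786463/216000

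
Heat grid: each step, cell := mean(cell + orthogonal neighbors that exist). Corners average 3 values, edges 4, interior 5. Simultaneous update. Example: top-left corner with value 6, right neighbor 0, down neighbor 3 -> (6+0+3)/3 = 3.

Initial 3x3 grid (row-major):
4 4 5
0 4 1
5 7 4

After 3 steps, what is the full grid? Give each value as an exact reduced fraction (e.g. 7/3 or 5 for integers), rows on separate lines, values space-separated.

After step 1:
  8/3 17/4 10/3
  13/4 16/5 7/2
  4 5 4
After step 2:
  61/18 269/80 133/36
  787/240 96/25 421/120
  49/12 81/20 25/6
After step 3:
  3611/1080 17143/4800 7607/2160
  52529/14400 451/125 27377/7200
  913/240 807/200 469/120

Answer: 3611/1080 17143/4800 7607/2160
52529/14400 451/125 27377/7200
913/240 807/200 469/120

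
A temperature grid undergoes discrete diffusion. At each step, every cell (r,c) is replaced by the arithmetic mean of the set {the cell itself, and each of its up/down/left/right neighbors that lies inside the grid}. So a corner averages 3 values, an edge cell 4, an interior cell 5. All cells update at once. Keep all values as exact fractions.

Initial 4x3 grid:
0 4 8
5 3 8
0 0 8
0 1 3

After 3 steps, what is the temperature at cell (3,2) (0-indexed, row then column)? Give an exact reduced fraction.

Step 1: cell (3,2) = 4
Step 2: cell (3,2) = 13/4
Step 3: cell (3,2) = 1159/360
Full grid after step 3:
  59/18 60383/14400 2249/432
  2151/800 11351/3000 17567/3600
  13679/7200 17237/6000 299/75
  3089/2160 1963/900 1159/360

Answer: 1159/360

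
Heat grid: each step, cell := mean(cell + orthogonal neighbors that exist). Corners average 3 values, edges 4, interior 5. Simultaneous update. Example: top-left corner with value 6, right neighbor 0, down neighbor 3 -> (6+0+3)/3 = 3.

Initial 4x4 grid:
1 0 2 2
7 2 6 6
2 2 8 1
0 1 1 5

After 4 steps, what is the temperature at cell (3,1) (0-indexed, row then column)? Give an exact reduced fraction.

Step 1: cell (3,1) = 1
Step 2: cell (3,1) = 35/16
Step 3: cell (3,1) = 1103/480
Step 4: cell (3,1) = 187417/72000
Full grid after step 4:
  86111/32400 122099/43200 691679/216000 110089/32400
  115247/43200 10697/3600 299407/90000 789719/216000
  20193/8000 83677/30000 303829/90000 770567/216000
  979/432 187417/72000 655307/216000 112267/32400

Answer: 187417/72000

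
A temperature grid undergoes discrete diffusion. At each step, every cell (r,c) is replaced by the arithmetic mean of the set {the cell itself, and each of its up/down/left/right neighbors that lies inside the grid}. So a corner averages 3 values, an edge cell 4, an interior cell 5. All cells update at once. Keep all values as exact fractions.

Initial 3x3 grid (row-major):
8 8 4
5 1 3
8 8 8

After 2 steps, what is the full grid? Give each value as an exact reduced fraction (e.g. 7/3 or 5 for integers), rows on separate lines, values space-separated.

After step 1:
  7 21/4 5
  11/2 5 4
  7 25/4 19/3
After step 2:
  71/12 89/16 19/4
  49/8 26/5 61/12
  25/4 295/48 199/36

Answer: 71/12 89/16 19/4
49/8 26/5 61/12
25/4 295/48 199/36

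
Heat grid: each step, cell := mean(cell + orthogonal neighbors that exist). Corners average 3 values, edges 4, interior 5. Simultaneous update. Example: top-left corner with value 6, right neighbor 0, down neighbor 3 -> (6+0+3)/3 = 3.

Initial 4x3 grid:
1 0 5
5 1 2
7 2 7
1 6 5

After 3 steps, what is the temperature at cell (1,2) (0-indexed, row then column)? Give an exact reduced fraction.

Answer: 24011/7200

Derivation:
Step 1: cell (1,2) = 15/4
Step 2: cell (1,2) = 145/48
Step 3: cell (1,2) = 24011/7200
Full grid after step 3:
  29/12 36607/14400 551/216
  7487/2400 17453/6000 24011/7200
  26071/7200 12059/3000 9407/2400
  9211/2160 30121/7200 3307/720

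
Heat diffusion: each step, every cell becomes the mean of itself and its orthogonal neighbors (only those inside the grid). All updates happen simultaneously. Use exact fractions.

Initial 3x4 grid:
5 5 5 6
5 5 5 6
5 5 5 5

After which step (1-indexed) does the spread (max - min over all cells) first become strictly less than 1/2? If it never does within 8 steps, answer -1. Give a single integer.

Step 1: max=17/3, min=5, spread=2/3
Step 2: max=197/36, min=5, spread=17/36
  -> spread < 1/2 first at step 2
Step 3: max=11647/2160, min=5, spread=847/2160
Step 4: max=172631/32400, min=1129/225, spread=2011/6480
Step 5: max=20570783/3888000, min=543713/108000, spread=199423/777600
Step 6: max=1227304867/233280000, min=10915249/2160000, spread=1938319/9331200
Step 7: max=73345677053/13996800000, min=985444199/194400000, spread=95747789/559872000
Step 8: max=4386609255127/839808000000, min=59293143941/11664000000, spread=940023131/6718464000

Answer: 2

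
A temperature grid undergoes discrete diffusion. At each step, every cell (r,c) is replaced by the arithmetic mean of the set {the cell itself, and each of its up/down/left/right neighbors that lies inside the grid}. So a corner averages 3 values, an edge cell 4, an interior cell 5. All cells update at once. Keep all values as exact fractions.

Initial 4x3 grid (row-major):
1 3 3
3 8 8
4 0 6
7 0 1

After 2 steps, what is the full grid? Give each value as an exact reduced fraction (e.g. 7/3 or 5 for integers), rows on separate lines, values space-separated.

After step 1:
  7/3 15/4 14/3
  4 22/5 25/4
  7/2 18/5 15/4
  11/3 2 7/3
After step 2:
  121/36 303/80 44/9
  427/120 22/5 143/30
  443/120 69/20 239/60
  55/18 29/10 97/36

Answer: 121/36 303/80 44/9
427/120 22/5 143/30
443/120 69/20 239/60
55/18 29/10 97/36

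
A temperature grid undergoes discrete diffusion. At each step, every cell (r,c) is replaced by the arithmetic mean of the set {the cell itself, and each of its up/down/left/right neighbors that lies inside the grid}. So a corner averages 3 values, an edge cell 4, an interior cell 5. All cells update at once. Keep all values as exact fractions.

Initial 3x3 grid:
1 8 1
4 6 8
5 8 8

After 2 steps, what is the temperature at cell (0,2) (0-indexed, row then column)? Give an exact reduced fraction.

Step 1: cell (0,2) = 17/3
Step 2: cell (0,2) = 185/36
Full grid after step 2:
  37/9 26/5 185/36
  26/5 273/50 1573/240
  197/36 1633/240 41/6

Answer: 185/36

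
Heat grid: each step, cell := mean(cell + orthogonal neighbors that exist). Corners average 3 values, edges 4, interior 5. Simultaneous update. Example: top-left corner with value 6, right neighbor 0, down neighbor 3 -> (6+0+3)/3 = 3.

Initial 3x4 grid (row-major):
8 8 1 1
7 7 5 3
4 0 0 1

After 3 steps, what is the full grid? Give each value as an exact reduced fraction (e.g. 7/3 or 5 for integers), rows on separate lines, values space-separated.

Answer: 13129/2160 37531/7200 27481/7200 6097/2160
38891/7200 13729/3000 3213/1000 5917/2400
9679/2160 26281/7200 19031/7200 4427/2160

Derivation:
After step 1:
  23/3 6 15/4 5/3
  13/2 27/5 16/5 5/2
  11/3 11/4 3/2 4/3
After step 2:
  121/18 1369/240 877/240 95/36
  697/120 477/100 327/100 87/40
  155/36 799/240 527/240 16/9
After step 3:
  13129/2160 37531/7200 27481/7200 6097/2160
  38891/7200 13729/3000 3213/1000 5917/2400
  9679/2160 26281/7200 19031/7200 4427/2160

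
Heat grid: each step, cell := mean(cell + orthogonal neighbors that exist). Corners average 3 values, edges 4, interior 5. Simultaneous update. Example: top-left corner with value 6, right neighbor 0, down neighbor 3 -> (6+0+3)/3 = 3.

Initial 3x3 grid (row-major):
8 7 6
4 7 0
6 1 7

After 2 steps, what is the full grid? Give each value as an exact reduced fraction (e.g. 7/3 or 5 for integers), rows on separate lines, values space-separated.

After step 1:
  19/3 7 13/3
  25/4 19/5 5
  11/3 21/4 8/3
After step 2:
  235/36 161/30 49/9
  401/80 273/50 79/20
  91/18 923/240 155/36

Answer: 235/36 161/30 49/9
401/80 273/50 79/20
91/18 923/240 155/36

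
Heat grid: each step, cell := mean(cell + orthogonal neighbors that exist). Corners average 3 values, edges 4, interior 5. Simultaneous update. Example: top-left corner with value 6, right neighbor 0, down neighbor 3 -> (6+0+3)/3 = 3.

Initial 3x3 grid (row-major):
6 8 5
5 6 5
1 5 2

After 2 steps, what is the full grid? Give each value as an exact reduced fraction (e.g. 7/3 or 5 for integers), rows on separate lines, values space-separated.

After step 1:
  19/3 25/4 6
  9/2 29/5 9/2
  11/3 7/2 4
After step 2:
  205/36 1463/240 67/12
  203/40 491/100 203/40
  35/9 509/120 4

Answer: 205/36 1463/240 67/12
203/40 491/100 203/40
35/9 509/120 4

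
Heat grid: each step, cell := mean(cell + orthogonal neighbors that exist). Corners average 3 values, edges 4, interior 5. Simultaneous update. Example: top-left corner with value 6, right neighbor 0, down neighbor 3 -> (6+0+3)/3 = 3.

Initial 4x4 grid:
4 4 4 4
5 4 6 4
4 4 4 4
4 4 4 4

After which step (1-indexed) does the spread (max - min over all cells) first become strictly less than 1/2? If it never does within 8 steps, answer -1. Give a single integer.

Step 1: max=23/5, min=4, spread=3/5
Step 2: max=112/25, min=4, spread=12/25
  -> spread < 1/2 first at step 2
Step 3: max=5219/1200, min=813/200, spread=341/1200
Step 4: max=465727/108000, min=73799/18000, spread=22933/108000
Step 5: max=4646123/1080000, min=743257/180000, spread=186581/1080000
Step 6: max=2601943/607500, min=6716159/1620000, spread=667067/4860000
Step 7: max=4156085819/972000000, min=674194333/162000000, spread=110919821/972000000
Step 8: max=9325670221/2187000000, min=15200254091/3645000000, spread=32112151/341718750

Answer: 2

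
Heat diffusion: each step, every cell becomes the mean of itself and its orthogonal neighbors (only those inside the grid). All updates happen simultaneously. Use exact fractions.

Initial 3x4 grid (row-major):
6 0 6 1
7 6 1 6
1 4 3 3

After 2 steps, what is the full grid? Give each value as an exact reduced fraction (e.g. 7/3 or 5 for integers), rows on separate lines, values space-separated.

Answer: 83/18 433/120 457/120 109/36
127/30 21/5 31/10 929/240
25/6 277/80 293/80 19/6

Derivation:
After step 1:
  13/3 9/2 2 13/3
  5 18/5 22/5 11/4
  4 7/2 11/4 4
After step 2:
  83/18 433/120 457/120 109/36
  127/30 21/5 31/10 929/240
  25/6 277/80 293/80 19/6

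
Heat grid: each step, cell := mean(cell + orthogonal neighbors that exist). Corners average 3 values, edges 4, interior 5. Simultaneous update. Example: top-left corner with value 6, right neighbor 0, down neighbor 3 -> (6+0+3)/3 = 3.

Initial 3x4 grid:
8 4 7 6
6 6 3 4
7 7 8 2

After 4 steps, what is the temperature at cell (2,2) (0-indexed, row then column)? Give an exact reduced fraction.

Step 1: cell (2,2) = 5
Step 2: cell (2,2) = 167/30
Step 3: cell (2,2) = 2353/450
Step 4: cell (2,2) = 587993/108000
Full grid after step 4:
  263957/43200 413407/72000 1173361/216000 653831/129600
  5284669/864000 2132621/360000 1903921/360000 4389029/864000
  812021/129600 632423/108000 587993/108000 647681/129600

Answer: 587993/108000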